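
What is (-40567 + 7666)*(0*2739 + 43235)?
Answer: -1422474735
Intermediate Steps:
(-40567 + 7666)*(0*2739 + 43235) = -32901*(0 + 43235) = -32901*43235 = -1422474735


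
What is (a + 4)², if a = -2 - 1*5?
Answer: 9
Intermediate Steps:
a = -7 (a = -2 - 5 = -7)
(a + 4)² = (-7 + 4)² = (-3)² = 9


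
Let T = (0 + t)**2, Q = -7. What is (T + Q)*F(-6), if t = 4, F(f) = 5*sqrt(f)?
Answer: 45*I*sqrt(6) ≈ 110.23*I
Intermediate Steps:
T = 16 (T = (0 + 4)**2 = 4**2 = 16)
(T + Q)*F(-6) = (16 - 7)*(5*sqrt(-6)) = 9*(5*(I*sqrt(6))) = 9*(5*I*sqrt(6)) = 45*I*sqrt(6)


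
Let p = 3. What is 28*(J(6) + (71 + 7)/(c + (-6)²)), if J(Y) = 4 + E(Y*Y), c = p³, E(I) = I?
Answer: 3464/3 ≈ 1154.7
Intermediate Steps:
c = 27 (c = 3³ = 27)
J(Y) = 4 + Y² (J(Y) = 4 + Y*Y = 4 + Y²)
28*(J(6) + (71 + 7)/(c + (-6)²)) = 28*((4 + 6²) + (71 + 7)/(27 + (-6)²)) = 28*((4 + 36) + 78/(27 + 36)) = 28*(40 + 78/63) = 28*(40 + 78*(1/63)) = 28*(40 + 26/21) = 28*(866/21) = 3464/3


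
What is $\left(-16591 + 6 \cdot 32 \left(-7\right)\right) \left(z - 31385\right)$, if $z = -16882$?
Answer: $865668645$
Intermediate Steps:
$\left(-16591 + 6 \cdot 32 \left(-7\right)\right) \left(z - 31385\right) = \left(-16591 + 6 \cdot 32 \left(-7\right)\right) \left(-16882 - 31385\right) = \left(-16591 + 192 \left(-7\right)\right) \left(-48267\right) = \left(-16591 - 1344\right) \left(-48267\right) = \left(-17935\right) \left(-48267\right) = 865668645$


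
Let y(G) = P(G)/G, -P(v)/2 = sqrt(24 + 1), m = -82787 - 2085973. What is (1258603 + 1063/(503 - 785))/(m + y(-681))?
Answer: -80567971141/138831001700 ≈ -0.58033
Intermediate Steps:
m = -2168760
P(v) = -10 (P(v) = -2*sqrt(24 + 1) = -2*sqrt(25) = -2*5 = -10)
y(G) = -10/G
(1258603 + 1063/(503 - 785))/(m + y(-681)) = (1258603 + 1063/(503 - 785))/(-2168760 - 10/(-681)) = (1258603 + 1063/(-282))/(-2168760 - 10*(-1/681)) = (1258603 - 1/282*1063)/(-2168760 + 10/681) = (1258603 - 1063/282)/(-1476925550/681) = (354924983/282)*(-681/1476925550) = -80567971141/138831001700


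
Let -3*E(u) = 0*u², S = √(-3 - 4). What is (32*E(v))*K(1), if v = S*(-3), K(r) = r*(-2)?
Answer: 0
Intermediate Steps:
K(r) = -2*r
S = I*√7 (S = √(-7) = I*√7 ≈ 2.6458*I)
v = -3*I*√7 (v = (I*√7)*(-3) = -3*I*√7 ≈ -7.9373*I)
E(u) = 0 (E(u) = -0*u² = -⅓*0 = 0)
(32*E(v))*K(1) = (32*0)*(-2*1) = 0*(-2) = 0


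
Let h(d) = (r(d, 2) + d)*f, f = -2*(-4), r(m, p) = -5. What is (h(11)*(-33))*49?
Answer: -77616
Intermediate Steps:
f = 8
h(d) = -40 + 8*d (h(d) = (-5 + d)*8 = -40 + 8*d)
(h(11)*(-33))*49 = ((-40 + 8*11)*(-33))*49 = ((-40 + 88)*(-33))*49 = (48*(-33))*49 = -1584*49 = -77616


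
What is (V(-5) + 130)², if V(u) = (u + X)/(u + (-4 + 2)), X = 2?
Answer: 833569/49 ≈ 17012.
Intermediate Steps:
V(u) = (2 + u)/(-2 + u) (V(u) = (u + 2)/(u + (-4 + 2)) = (2 + u)/(u - 2) = (2 + u)/(-2 + u))
(V(-5) + 130)² = ((2 - 5)/(-2 - 5) + 130)² = (-3/(-7) + 130)² = (-⅐*(-3) + 130)² = (3/7 + 130)² = (913/7)² = 833569/49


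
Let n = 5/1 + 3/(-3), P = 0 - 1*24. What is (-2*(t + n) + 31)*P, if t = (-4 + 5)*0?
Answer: -552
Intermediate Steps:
P = -24 (P = 0 - 24 = -24)
t = 0 (t = 1*0 = 0)
n = 4 (n = 5*1 + 3*(-⅓) = 5 - 1 = 4)
(-2*(t + n) + 31)*P = (-2*(0 + 4) + 31)*(-24) = (-2*4 + 31)*(-24) = (-8 + 31)*(-24) = 23*(-24) = -552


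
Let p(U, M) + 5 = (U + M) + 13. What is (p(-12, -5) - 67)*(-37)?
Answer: 2812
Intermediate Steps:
p(U, M) = 8 + M + U (p(U, M) = -5 + ((U + M) + 13) = -5 + ((M + U) + 13) = -5 + (13 + M + U) = 8 + M + U)
(p(-12, -5) - 67)*(-37) = ((8 - 5 - 12) - 67)*(-37) = (-9 - 67)*(-37) = -76*(-37) = 2812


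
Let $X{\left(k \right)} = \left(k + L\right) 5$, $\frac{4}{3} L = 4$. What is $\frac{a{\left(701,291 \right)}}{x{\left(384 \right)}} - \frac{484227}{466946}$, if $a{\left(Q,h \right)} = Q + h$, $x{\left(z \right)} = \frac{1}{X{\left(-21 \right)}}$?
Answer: $- \frac{41689423107}{466946} \approx -89281.0$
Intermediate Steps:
$L = 3$ ($L = \frac{3}{4} \cdot 4 = 3$)
$X{\left(k \right)} = 15 + 5 k$ ($X{\left(k \right)} = \left(k + 3\right) 5 = \left(3 + k\right) 5 = 15 + 5 k$)
$x{\left(z \right)} = - \frac{1}{90}$ ($x{\left(z \right)} = \frac{1}{15 + 5 \left(-21\right)} = \frac{1}{15 - 105} = \frac{1}{-90} = - \frac{1}{90}$)
$\frac{a{\left(701,291 \right)}}{x{\left(384 \right)}} - \frac{484227}{466946} = \frac{701 + 291}{- \frac{1}{90}} - \frac{484227}{466946} = 992 \left(-90\right) - \frac{484227}{466946} = -89280 - \frac{484227}{466946} = - \frac{41689423107}{466946}$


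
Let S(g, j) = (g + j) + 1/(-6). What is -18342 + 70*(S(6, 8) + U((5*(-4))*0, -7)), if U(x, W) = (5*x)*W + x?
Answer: -52121/3 ≈ -17374.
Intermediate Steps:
S(g, j) = -⅙ + g + j (S(g, j) = (g + j) - ⅙ = -⅙ + g + j)
U(x, W) = x + 5*W*x (U(x, W) = 5*W*x + x = x + 5*W*x)
-18342 + 70*(S(6, 8) + U((5*(-4))*0, -7)) = -18342 + 70*((-⅙ + 6 + 8) + ((5*(-4))*0)*(1 + 5*(-7))) = -18342 + 70*(83/6 + (-20*0)*(1 - 35)) = -18342 + 70*(83/6 + 0*(-34)) = -18342 + 70*(83/6 + 0) = -18342 + 70*(83/6) = -18342 + 2905/3 = -52121/3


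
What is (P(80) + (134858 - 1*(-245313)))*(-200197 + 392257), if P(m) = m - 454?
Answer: 72943811820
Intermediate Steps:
P(m) = -454 + m
(P(80) + (134858 - 1*(-245313)))*(-200197 + 392257) = ((-454 + 80) + (134858 - 1*(-245313)))*(-200197 + 392257) = (-374 + (134858 + 245313))*192060 = (-374 + 380171)*192060 = 379797*192060 = 72943811820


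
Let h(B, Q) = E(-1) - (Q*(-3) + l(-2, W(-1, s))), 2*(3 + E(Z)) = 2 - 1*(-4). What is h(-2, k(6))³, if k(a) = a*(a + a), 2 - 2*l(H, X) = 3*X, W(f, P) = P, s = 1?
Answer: 81182737/8 ≈ 1.0148e+7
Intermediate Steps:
E(Z) = 0 (E(Z) = -3 + (2 - 1*(-4))/2 = -3 + (2 + 4)/2 = -3 + (½)*6 = -3 + 3 = 0)
l(H, X) = 1 - 3*X/2
k(a) = 2*a² (k(a) = a*(2*a) = 2*a²)
h(B, Q) = ½ + 3*Q (h(B, Q) = 0 - (Q*(-3) + (1 - 3/2*1)) = 0 - (-3*Q + (1 - 3/2)) = 0 - (-3*Q - ½) = 0 - (-½ - 3*Q) = 0 + (½ + 3*Q) = ½ + 3*Q)
h(-2, k(6))³ = (½ + 3*(2*6²))³ = (½ + 3*(2*36))³ = (½ + 3*72)³ = (½ + 216)³ = (433/2)³ = 81182737/8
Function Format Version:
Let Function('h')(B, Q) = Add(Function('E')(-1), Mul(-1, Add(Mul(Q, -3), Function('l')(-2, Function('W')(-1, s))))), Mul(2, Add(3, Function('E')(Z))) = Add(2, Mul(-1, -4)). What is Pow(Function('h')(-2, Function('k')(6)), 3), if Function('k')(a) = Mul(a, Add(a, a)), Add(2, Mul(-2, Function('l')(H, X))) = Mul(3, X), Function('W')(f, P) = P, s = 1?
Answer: Rational(81182737, 8) ≈ 1.0148e+7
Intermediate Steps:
Function('E')(Z) = 0 (Function('E')(Z) = Add(-3, Mul(Rational(1, 2), Add(2, Mul(-1, -4)))) = Add(-3, Mul(Rational(1, 2), Add(2, 4))) = Add(-3, Mul(Rational(1, 2), 6)) = Add(-3, 3) = 0)
Function('l')(H, X) = Add(1, Mul(Rational(-3, 2), X)) (Function('l')(H, X) = Add(1, Mul(Rational(-1, 2), Mul(3, X))) = Add(1, Mul(Rational(-3, 2), X)))
Function('k')(a) = Mul(2, Pow(a, 2)) (Function('k')(a) = Mul(a, Mul(2, a)) = Mul(2, Pow(a, 2)))
Function('h')(B, Q) = Add(Rational(1, 2), Mul(3, Q)) (Function('h')(B, Q) = Add(0, Mul(-1, Add(Mul(Q, -3), Add(1, Mul(Rational(-3, 2), 1))))) = Add(0, Mul(-1, Add(Mul(-3, Q), Add(1, Rational(-3, 2))))) = Add(0, Mul(-1, Add(Mul(-3, Q), Rational(-1, 2)))) = Add(0, Mul(-1, Add(Rational(-1, 2), Mul(-3, Q)))) = Add(0, Add(Rational(1, 2), Mul(3, Q))) = Add(Rational(1, 2), Mul(3, Q)))
Pow(Function('h')(-2, Function('k')(6)), 3) = Pow(Add(Rational(1, 2), Mul(3, Mul(2, Pow(6, 2)))), 3) = Pow(Add(Rational(1, 2), Mul(3, Mul(2, 36))), 3) = Pow(Add(Rational(1, 2), Mul(3, 72)), 3) = Pow(Add(Rational(1, 2), 216), 3) = Pow(Rational(433, 2), 3) = Rational(81182737, 8)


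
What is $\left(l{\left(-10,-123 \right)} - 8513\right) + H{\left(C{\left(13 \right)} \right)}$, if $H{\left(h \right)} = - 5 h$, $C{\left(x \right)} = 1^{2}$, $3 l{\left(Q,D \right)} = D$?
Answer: $-8559$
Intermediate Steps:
$l{\left(Q,D \right)} = \frac{D}{3}$
$C{\left(x \right)} = 1$
$\left(l{\left(-10,-123 \right)} - 8513\right) + H{\left(C{\left(13 \right)} \right)} = \left(\frac{1}{3} \left(-123\right) - 8513\right) - 5 = \left(-41 - 8513\right) - 5 = -8554 - 5 = -8559$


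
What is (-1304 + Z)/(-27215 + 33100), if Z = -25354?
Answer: -26658/5885 ≈ -4.5298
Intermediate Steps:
(-1304 + Z)/(-27215 + 33100) = (-1304 - 25354)/(-27215 + 33100) = -26658/5885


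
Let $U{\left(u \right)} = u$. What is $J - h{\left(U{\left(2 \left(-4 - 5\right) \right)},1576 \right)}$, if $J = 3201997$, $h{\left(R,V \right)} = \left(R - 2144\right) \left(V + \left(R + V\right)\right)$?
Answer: $9977705$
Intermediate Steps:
$h{\left(R,V \right)} = \left(-2144 + R\right) \left(R + 2 V\right)$
$J - h{\left(U{\left(2 \left(-4 - 5\right) \right)},1576 \right)} = 3201997 - \left(\left(2 \left(-4 - 5\right)\right)^{2} - 6757888 - 2144 \cdot 2 \left(-4 - 5\right) + 2 \cdot 2 \left(-4 - 5\right) 1576\right) = 3201997 - \left(\left(2 \left(-9\right)\right)^{2} - 6757888 - 2144 \cdot 2 \left(-9\right) + 2 \cdot 2 \left(-9\right) 1576\right) = 3201997 - \left(\left(-18\right)^{2} - 6757888 - -38592 + 2 \left(-18\right) 1576\right) = 3201997 - \left(324 - 6757888 + 38592 - 56736\right) = 3201997 - -6775708 = 3201997 + 6775708 = 9977705$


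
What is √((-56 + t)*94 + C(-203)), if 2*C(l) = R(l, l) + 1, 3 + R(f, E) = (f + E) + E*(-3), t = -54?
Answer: I*√40958/2 ≈ 101.19*I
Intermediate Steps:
R(f, E) = -3 + f - 2*E (R(f, E) = -3 + ((f + E) + E*(-3)) = -3 + ((E + f) - 3*E) = -3 + (f - 2*E) = -3 + f - 2*E)
C(l) = -1 - l/2 (C(l) = ((-3 + l - 2*l) + 1)/2 = ((-3 - l) + 1)/2 = (-2 - l)/2 = -1 - l/2)
√((-56 + t)*94 + C(-203)) = √((-56 - 54)*94 + (-1 - ½*(-203))) = √(-110*94 + (-1 + 203/2)) = √(-10340 + 201/2) = √(-20479/2) = I*√40958/2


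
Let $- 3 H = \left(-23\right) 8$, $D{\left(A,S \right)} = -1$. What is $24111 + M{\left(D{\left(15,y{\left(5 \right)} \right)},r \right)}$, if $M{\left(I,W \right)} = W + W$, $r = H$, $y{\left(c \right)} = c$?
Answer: $\frac{72701}{3} \approx 24234.0$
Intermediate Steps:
$H = \frac{184}{3}$ ($H = - \frac{\left(-23\right) 8}{3} = \left(- \frac{1}{3}\right) \left(-184\right) = \frac{184}{3} \approx 61.333$)
$r = \frac{184}{3} \approx 61.333$
$M{\left(I,W \right)} = 2 W$
$24111 + M{\left(D{\left(15,y{\left(5 \right)} \right)},r \right)} = 24111 + 2 \cdot \frac{184}{3} = 24111 + \frac{368}{3} = \frac{72701}{3}$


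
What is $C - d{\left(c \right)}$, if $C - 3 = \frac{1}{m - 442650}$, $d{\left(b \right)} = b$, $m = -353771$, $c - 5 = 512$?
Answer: $- \frac{409360395}{796421} \approx -514.0$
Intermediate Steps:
$c = 517$ ($c = 5 + 512 = 517$)
$C = \frac{2389262}{796421}$ ($C = 3 + \frac{1}{-353771 - 442650} = 3 + \frac{1}{-796421} = 3 - \frac{1}{796421} = \frac{2389262}{796421} \approx 3.0$)
$C - d{\left(c \right)} = \frac{2389262}{796421} - 517 = - \frac{409360395}{796421}$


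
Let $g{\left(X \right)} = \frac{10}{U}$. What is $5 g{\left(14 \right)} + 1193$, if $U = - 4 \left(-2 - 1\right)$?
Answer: $\frac{7183}{6} \approx 1197.2$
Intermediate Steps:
$U = 12$ ($U = \left(-4\right) \left(-3\right) = 12$)
$g{\left(X \right)} = \frac{5}{6}$ ($g{\left(X \right)} = \frac{10}{12} = 10 \cdot \frac{1}{12} = \frac{5}{6}$)
$5 g{\left(14 \right)} + 1193 = 5 \cdot \frac{5}{6} + 1193 = \frac{25}{6} + 1193 = \frac{7183}{6}$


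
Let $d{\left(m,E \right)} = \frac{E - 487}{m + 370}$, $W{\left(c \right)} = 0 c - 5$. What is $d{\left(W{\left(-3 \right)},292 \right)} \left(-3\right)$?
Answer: $\frac{117}{73} \approx 1.6027$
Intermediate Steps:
$W{\left(c \right)} = -5$ ($W{\left(c \right)} = 0 - 5 = -5$)
$d{\left(m,E \right)} = \frac{-487 + E}{370 + m}$
$d{\left(W{\left(-3 \right)},292 \right)} \left(-3\right) = \frac{-487 + 292}{370 - 5} \left(-3\right) = \frac{1}{365} \left(-195\right) \left(-3\right) = \left(- \frac{39}{73}\right) \left(-3\right) = \frac{117}{73}$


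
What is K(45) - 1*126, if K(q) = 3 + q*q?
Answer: 1902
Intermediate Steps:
K(q) = 3 + q**2
K(45) - 1*126 = (3 + 45**2) - 1*126 = (3 + 2025) - 126 = 2028 - 126 = 1902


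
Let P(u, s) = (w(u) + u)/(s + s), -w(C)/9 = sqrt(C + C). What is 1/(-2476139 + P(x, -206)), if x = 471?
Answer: -4080678956/10104332974478173 - 36*sqrt(942)/10104332974478173 ≈ -4.0385e-7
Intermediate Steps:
w(C) = -9*sqrt(2)*sqrt(C) (w(C) = -9*sqrt(C + C) = -9*sqrt(2)*sqrt(C))
P(u, s) = (u - 9*sqrt(2)*sqrt(u))/(2*s) (P(u, s) = (-9*sqrt(2)*sqrt(u) + u)/(s + s) = (u - 9*sqrt(2)*sqrt(u))/((2*s)) = (u - 9*sqrt(2)*sqrt(u))*(1/(2*s)) = (u - 9*sqrt(2)*sqrt(u))/(2*s))
1/(-2476139 + P(x, -206)) = 1/(-2476139 + (1/2)*(471 - 9*sqrt(2)*sqrt(471))/(-206)) = 1/(-2476139 + (1/2)*(-1/206)*(471 - 9*sqrt(942))) = 1/(-2476139 + (-471/412 + 9*sqrt(942)/412)) = 1/(-1020169739/412 + 9*sqrt(942)/412)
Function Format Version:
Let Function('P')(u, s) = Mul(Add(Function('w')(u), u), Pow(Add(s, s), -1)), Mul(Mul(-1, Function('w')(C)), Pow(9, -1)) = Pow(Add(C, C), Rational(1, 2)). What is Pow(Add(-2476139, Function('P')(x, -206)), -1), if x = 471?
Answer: Add(Rational(-4080678956, 10104332974478173), Mul(Rational(-36, 10104332974478173), Pow(942, Rational(1, 2)))) ≈ -4.0385e-7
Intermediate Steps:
Function('w')(C) = Mul(-9, Pow(2, Rational(1, 2)), Pow(C, Rational(1, 2))) (Function('w')(C) = Mul(-9, Pow(Add(C, C), Rational(1, 2))) = Mul(-9, Pow(Mul(2, C), Rational(1, 2))) = Mul(-9, Mul(Pow(2, Rational(1, 2)), Pow(C, Rational(1, 2)))) = Mul(-9, Pow(2, Rational(1, 2)), Pow(C, Rational(1, 2))))
Function('P')(u, s) = Mul(Rational(1, 2), Pow(s, -1), Add(u, Mul(-9, Pow(2, Rational(1, 2)), Pow(u, Rational(1, 2))))) (Function('P')(u, s) = Mul(Add(Mul(-9, Pow(2, Rational(1, 2)), Pow(u, Rational(1, 2))), u), Pow(Add(s, s), -1)) = Mul(Add(u, Mul(-9, Pow(2, Rational(1, 2)), Pow(u, Rational(1, 2)))), Pow(Mul(2, s), -1)) = Mul(Add(u, Mul(-9, Pow(2, Rational(1, 2)), Pow(u, Rational(1, 2)))), Mul(Rational(1, 2), Pow(s, -1))) = Mul(Rational(1, 2), Pow(s, -1), Add(u, Mul(-9, Pow(2, Rational(1, 2)), Pow(u, Rational(1, 2))))))
Pow(Add(-2476139, Function('P')(x, -206)), -1) = Pow(Add(-2476139, Mul(Rational(1, 2), Pow(-206, -1), Add(471, Mul(-9, Pow(2, Rational(1, 2)), Pow(471, Rational(1, 2)))))), -1) = Pow(Add(-2476139, Mul(Rational(1, 2), Rational(-1, 206), Add(471, Mul(-9, Pow(942, Rational(1, 2)))))), -1) = Pow(Add(-2476139, Add(Rational(-471, 412), Mul(Rational(9, 412), Pow(942, Rational(1, 2))))), -1) = Pow(Add(Rational(-1020169739, 412), Mul(Rational(9, 412), Pow(942, Rational(1, 2)))), -1)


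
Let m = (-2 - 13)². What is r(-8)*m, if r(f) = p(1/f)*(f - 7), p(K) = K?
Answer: 3375/8 ≈ 421.88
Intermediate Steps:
r(f) = (-7 + f)/f (r(f) = (f - 7)/f = (-7 + f)/f)
m = 225 (m = (-15)² = 225)
r(-8)*m = ((-7 - 8)/(-8))*225 = -⅛*(-15)*225 = (15/8)*225 = 3375/8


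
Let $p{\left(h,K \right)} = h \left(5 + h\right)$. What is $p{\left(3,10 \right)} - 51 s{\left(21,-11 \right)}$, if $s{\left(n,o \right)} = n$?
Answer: $-1047$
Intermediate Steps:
$p{\left(3,10 \right)} - 51 s{\left(21,-11 \right)} = 3 \left(5 + 3\right) - 1071 = 3 \cdot 8 - 1071 = 24 - 1071 = -1047$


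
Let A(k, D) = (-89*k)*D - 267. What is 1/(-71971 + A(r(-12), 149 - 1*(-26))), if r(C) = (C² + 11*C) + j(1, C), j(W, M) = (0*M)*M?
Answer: -1/259138 ≈ -3.8589e-6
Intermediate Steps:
j(W, M) = 0 (j(W, M) = 0*M = 0)
r(C) = C² + 11*C (r(C) = (C² + 11*C) + 0 = C² + 11*C)
A(k, D) = -267 - 89*D*k (A(k, D) = -89*D*k - 267 = -267 - 89*D*k)
1/(-71971 + A(r(-12), 149 - 1*(-26))) = 1/(-71971 + (-267 - 89*(149 - 1*(-26))*(-12*(11 - 12)))) = 1/(-71971 + (-267 - 89*(149 + 26)*(-12*(-1)))) = 1/(-71971 + (-267 - 89*175*12)) = 1/(-71971 + (-267 - 186900)) = 1/(-71971 - 187167) = 1/(-259138) = -1/259138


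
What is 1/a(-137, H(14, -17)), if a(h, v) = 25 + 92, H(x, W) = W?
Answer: 1/117 ≈ 0.0085470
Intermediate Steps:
a(h, v) = 117
1/a(-137, H(14, -17)) = 1/117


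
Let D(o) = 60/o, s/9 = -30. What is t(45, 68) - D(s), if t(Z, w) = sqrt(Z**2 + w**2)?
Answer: 2/9 + sqrt(6649) ≈ 81.764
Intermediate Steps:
s = -270 (s = 9*(-30) = -270)
t(45, 68) - D(s) = sqrt(45**2 + 68**2) - 60/(-270) = sqrt(2025 + 4624) - 60*(-1)/270 = sqrt(6649) - 1*(-2/9) = sqrt(6649) + 2/9 = 2/9 + sqrt(6649)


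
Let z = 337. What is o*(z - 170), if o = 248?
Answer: 41416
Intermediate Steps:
o*(z - 170) = 248*(337 - 170) = 248*167 = 41416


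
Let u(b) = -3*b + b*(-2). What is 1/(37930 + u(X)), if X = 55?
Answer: 1/37655 ≈ 2.6557e-5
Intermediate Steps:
u(b) = -5*b (u(b) = -3*b - 2*b = -5*b)
1/(37930 + u(X)) = 1/(37930 - 5*55) = 1/(37930 - 275) = 1/37655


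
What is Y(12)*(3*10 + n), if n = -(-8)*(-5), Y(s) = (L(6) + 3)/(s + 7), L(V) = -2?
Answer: -10/19 ≈ -0.52632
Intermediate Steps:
Y(s) = 1/(7 + s) (Y(s) = (-2 + 3)/(s + 7) = 1/(7 + s))
n = -40 (n = -4*(-2)*(-5) = 8*(-5) = -40)
Y(12)*(3*10 + n) = (3*10 - 40)/(7 + 12) = (30 - 40)/19 = (1/19)*(-10) = -10/19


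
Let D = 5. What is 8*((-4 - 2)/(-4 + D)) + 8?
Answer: -40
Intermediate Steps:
8*((-4 - 2)/(-4 + D)) + 8 = 8*((-4 - 2)/(-4 + 5)) + 8 = 8*(-6/1) + 8 = 8*(-6*1) + 8 = 8*(-6) + 8 = -48 + 8 = -40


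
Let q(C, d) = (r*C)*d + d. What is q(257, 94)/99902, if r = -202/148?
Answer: -110591/336034 ≈ -0.32911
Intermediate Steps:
r = -101/74 (r = -202*1/148 = -101/74 ≈ -1.3649)
q(C, d) = d - 101*C*d/74 (q(C, d) = (-101*C/74)*d + d = -101*C*d/74 + d = d - 101*C*d/74)
q(257, 94)/99902 = ((1/74)*94*(74 - 101*257))/99902 = ((1/74)*94*(74 - 25957))*(1/99902) = ((1/74)*94*(-25883))*(1/99902) = -1216501/37*1/99902 = -110591/336034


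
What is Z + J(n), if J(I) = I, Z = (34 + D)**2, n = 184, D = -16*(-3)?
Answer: 6908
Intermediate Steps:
D = 48
Z = 6724 (Z = (34 + 48)**2 = 82**2 = 6724)
Z + J(n) = 6724 + 184 = 6908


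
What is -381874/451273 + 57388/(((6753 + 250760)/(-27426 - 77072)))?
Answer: -2706351481767514/116208664049 ≈ -23289.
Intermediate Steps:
-381874/451273 + 57388/(((6753 + 250760)/(-27426 - 77072))) = -381874*1/451273 + 57388/((257513/(-104498))) = -381874/451273 + 57388/((257513*(-1/104498))) = -381874/451273 + 57388/(-257513/104498) = -381874/451273 + 57388*(-104498/257513) = -381874/451273 - 5996931224/257513 = -2706351481767514/116208664049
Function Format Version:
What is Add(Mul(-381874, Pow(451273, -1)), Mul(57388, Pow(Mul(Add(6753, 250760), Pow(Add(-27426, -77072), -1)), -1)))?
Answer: Rational(-2706351481767514, 116208664049) ≈ -23289.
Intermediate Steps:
Add(Mul(-381874, Pow(451273, -1)), Mul(57388, Pow(Mul(Add(6753, 250760), Pow(Add(-27426, -77072), -1)), -1))) = Add(Mul(-381874, Rational(1, 451273)), Mul(57388, Pow(Mul(257513, Pow(-104498, -1)), -1))) = Add(Rational(-381874, 451273), Mul(57388, Pow(Mul(257513, Rational(-1, 104498)), -1))) = Add(Rational(-381874, 451273), Mul(57388, Pow(Rational(-257513, 104498), -1))) = Add(Rational(-381874, 451273), Mul(57388, Rational(-104498, 257513))) = Add(Rational(-381874, 451273), Rational(-5996931224, 257513)) = Rational(-2706351481767514, 116208664049)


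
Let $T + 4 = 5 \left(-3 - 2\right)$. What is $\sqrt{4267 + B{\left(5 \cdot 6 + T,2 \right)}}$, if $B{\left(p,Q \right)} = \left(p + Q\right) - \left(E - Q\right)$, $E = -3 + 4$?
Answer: $\sqrt{4271} \approx 65.353$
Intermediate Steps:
$T = -29$ ($T = -4 + 5 \left(-3 - 2\right) = -4 + 5 \left(-5\right) = -4 - 25 = -29$)
$E = 1$
$B{\left(p,Q \right)} = -1 + p + 2 Q$ ($B{\left(p,Q \right)} = \left(p + Q\right) + \left(Q - 1\right) = \left(Q + p\right) + \left(Q - 1\right) = \left(Q + p\right) + \left(-1 + Q\right) = -1 + p + 2 Q$)
$\sqrt{4267 + B{\left(5 \cdot 6 + T,2 \right)}} = \sqrt{4267 + \left(-1 + \left(5 \cdot 6 - 29\right) + 2 \cdot 2\right)} = \sqrt{4267 + \left(-1 + \left(30 - 29\right) + 4\right)} = \sqrt{4267 + \left(-1 + 1 + 4\right)} = \sqrt{4267 + 4} = \sqrt{4271}$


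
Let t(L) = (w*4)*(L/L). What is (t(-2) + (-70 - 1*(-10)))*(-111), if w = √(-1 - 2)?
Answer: 6660 - 444*I*√3 ≈ 6660.0 - 769.03*I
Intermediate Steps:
w = I*√3 (w = √(-3) = I*√3 ≈ 1.732*I)
t(L) = 4*I*√3 (t(L) = ((I*√3)*4)*(L/L) = (4*I*√3)*1 = 4*I*√3)
(t(-2) + (-70 - 1*(-10)))*(-111) = (4*I*√3 + (-70 - 1*(-10)))*(-111) = (4*I*√3 + (-70 + 10))*(-111) = (4*I*√3 - 60)*(-111) = (-60 + 4*I*√3)*(-111) = 6660 - 444*I*√3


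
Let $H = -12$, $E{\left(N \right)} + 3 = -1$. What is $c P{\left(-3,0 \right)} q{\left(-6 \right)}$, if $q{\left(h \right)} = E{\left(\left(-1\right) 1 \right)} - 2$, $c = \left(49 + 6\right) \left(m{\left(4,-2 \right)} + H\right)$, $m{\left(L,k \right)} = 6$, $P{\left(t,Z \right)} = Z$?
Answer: $0$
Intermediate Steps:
$E{\left(N \right)} = -4$ ($E{\left(N \right)} = -3 - 1 = -4$)
$c = -330$ ($c = \left(49 + 6\right) \left(6 - 12\right) = 55 \left(-6\right) = -330$)
$q{\left(h \right)} = -6$ ($q{\left(h \right)} = -4 - 2 = -6$)
$c P{\left(-3,0 \right)} q{\left(-6 \right)} = \left(-330\right) 0 \left(-6\right) = 0 \left(-6\right) = 0$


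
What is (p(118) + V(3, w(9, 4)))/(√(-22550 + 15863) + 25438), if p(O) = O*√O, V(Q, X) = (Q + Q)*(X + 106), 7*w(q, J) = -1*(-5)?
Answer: 16287588/647098531 + 3001684*√118/647098531 - 13446*I*√743/4529689717 - 354*I*√87674/647098531 ≈ 0.075559 - 0.0002429*I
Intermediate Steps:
w(q, J) = 5/7 (w(q, J) = (-1*(-5))/7 = (⅐)*5 = 5/7)
V(Q, X) = 2*Q*(106 + X) (V(Q, X) = (2*Q)*(106 + X) = 2*Q*(106 + X))
p(O) = O^(3/2)
(p(118) + V(3, w(9, 4)))/(√(-22550 + 15863) + 25438) = (118^(3/2) + 2*3*(106 + 5/7))/(√(-22550 + 15863) + 25438) = (118*√118 + 2*3*(747/7))/(√(-6687) + 25438) = (118*√118 + 4482/7)/(3*I*√743 + 25438) = (4482/7 + 118*√118)/(25438 + 3*I*√743)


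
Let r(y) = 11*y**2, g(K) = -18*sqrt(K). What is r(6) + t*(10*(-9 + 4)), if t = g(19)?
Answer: 396 + 900*sqrt(19) ≈ 4319.0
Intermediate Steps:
t = -18*sqrt(19) ≈ -78.460
r(6) + t*(10*(-9 + 4)) = 11*6**2 + (-18*sqrt(19))*(10*(-9 + 4)) = 11*36 + (-18*sqrt(19))*(10*(-5)) = 396 - 18*sqrt(19)*(-50) = 396 + 900*sqrt(19)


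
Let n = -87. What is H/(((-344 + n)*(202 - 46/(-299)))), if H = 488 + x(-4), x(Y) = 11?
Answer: -6487/1132668 ≈ -0.0057272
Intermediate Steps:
H = 499 (H = 488 + 11 = 499)
H/(((-344 + n)*(202 - 46/(-299)))) = 499/(((-344 - 87)*(202 - 46/(-299)))) = 499/((-431*(202 - 46*(-1/299)))) = 499/((-431*(202 + 2/13))) = 499/((-431*2628/13)) = 499/(-1132668/13) = 499*(-13/1132668) = -6487/1132668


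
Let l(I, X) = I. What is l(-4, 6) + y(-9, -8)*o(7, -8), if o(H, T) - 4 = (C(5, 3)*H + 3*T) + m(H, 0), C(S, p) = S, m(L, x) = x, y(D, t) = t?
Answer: -124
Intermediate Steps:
o(H, T) = 4 + 3*T + 5*H (o(H, T) = 4 + ((5*H + 3*T) + 0) = 4 + ((3*T + 5*H) + 0) = 4 + (3*T + 5*H) = 4 + 3*T + 5*H)
l(-4, 6) + y(-9, -8)*o(7, -8) = -4 - 8*(4 + 3*(-8) + 5*7) = -4 - 8*(4 - 24 + 35) = -4 - 8*15 = -4 - 120 = -124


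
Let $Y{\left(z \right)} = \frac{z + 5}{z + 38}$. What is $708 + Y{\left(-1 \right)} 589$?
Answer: $\frac{28552}{37} \approx 771.68$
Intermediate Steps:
$Y{\left(z \right)} = \frac{5 + z}{38 + z}$
$708 + Y{\left(-1 \right)} 589 = 708 + \frac{5 - 1}{38 - 1} \cdot 589 = 708 + \frac{1}{37} \cdot 4 \cdot 589 = 708 + \frac{4}{37} \cdot 589 = 708 + \frac{2356}{37} = \frac{28552}{37}$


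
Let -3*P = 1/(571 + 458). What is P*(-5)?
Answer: 5/3087 ≈ 0.0016197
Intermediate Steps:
P = -1/3087 (P = -1/(3*(571 + 458)) = -⅓/1029 = -⅓*1/1029 = -1/3087 ≈ -0.00032394)
P*(-5) = -1/3087*(-5) = 5/3087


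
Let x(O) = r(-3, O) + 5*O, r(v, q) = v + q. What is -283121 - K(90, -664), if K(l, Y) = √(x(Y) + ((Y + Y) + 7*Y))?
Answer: -283121 - 9*I*√123 ≈ -2.8312e+5 - 99.815*I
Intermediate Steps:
r(v, q) = q + v
x(O) = -3 + 6*O (x(O) = (O - 3) + 5*O = (-3 + O) + 5*O = -3 + 6*O)
K(l, Y) = √(-3 + 15*Y) (K(l, Y) = √((-3 + 6*Y) + ((Y + Y) + 7*Y)) = √((-3 + 6*Y) + (2*Y + 7*Y)) = √((-3 + 6*Y) + 9*Y) = √(-3 + 15*Y))
-283121 - K(90, -664) = -283121 - √(-3 + 15*(-664)) = -283121 - √(-3 - 9960) = -283121 - √(-9963) = -283121 - 9*I*√123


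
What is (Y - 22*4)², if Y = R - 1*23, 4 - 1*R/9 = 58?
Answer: 356409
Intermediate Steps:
R = -486 (R = 36 - 9*58 = 36 - 522 = -486)
Y = -509 (Y = -486 - 1*23 = -486 - 23 = -509)
(Y - 22*4)² = (-509 - 22*4)² = (-509 - 88)² = (-597)² = 356409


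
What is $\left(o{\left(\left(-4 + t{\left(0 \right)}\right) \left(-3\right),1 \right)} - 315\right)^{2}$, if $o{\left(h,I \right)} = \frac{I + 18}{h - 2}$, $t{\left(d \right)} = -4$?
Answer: $\frac{47761921}{484} \approx 98682.0$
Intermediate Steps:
$o{\left(h,I \right)} = \frac{18 + I}{-2 + h}$
$\left(o{\left(\left(-4 + t{\left(0 \right)}\right) \left(-3\right),1 \right)} - 315\right)^{2} = \left(\frac{18 + 1}{-2 + \left(-4 - 4\right) \left(-3\right)} - 315\right)^{2} = \left(\frac{1}{-2 - -24} \cdot 19 - 315\right)^{2} = \left(\frac{1}{-2 + 24} \cdot 19 - 315\right)^{2} = \left(\frac{1}{22} \cdot 19 - 315\right)^{2} = \left(\frac{19}{22} - 315\right)^{2} = \left(- \frac{6911}{22}\right)^{2} = \frac{47761921}{484}$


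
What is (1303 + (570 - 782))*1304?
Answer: 1422664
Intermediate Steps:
(1303 + (570 - 782))*1304 = (1303 - 212)*1304 = 1091*1304 = 1422664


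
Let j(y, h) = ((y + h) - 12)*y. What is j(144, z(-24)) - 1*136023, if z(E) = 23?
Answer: -113703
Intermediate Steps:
j(y, h) = y*(-12 + h + y) (j(y, h) = ((h + y) - 12)*y = (-12 + h + y)*y = y*(-12 + h + y))
j(144, z(-24)) - 1*136023 = 144*(-12 + 23 + 144) - 1*136023 = 144*155 - 136023 = 22320 - 136023 = -113703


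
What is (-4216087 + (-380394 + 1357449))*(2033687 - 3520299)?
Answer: 4815183839584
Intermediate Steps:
(-4216087 + (-380394 + 1357449))*(2033687 - 3520299) = (-4216087 + 977055)*(-1486612) = -3239032*(-1486612) = 4815183839584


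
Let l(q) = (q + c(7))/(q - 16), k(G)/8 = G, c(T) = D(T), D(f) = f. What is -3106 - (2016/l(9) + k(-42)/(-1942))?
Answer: -2159672/971 ≈ -2224.2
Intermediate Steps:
c(T) = T
k(G) = 8*G
l(q) = (7 + q)/(-16 + q) (l(q) = (q + 7)/(q - 16) = (7 + q)/(-16 + q))
-3106 - (2016/l(9) + k(-42)/(-1942)) = -3106 - (2016/(((7 + 9)/(-16 + 9))) + (8*(-42))/(-1942)) = -3106 - (2016/((16/(-7))) - 336*(-1/1942)) = -3106 - (2016/((-⅐*16)) + 168/971) = -3106 - (2016/(-16/7) + 168/971) = -3106 - (2016*(-7/16) + 168/971) = -3106 - (-882 + 168/971) = -3106 - 1*(-856254/971) = -3106 + 856254/971 = -2159672/971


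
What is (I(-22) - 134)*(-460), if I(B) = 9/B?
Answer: 680110/11 ≈ 61828.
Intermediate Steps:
(I(-22) - 134)*(-460) = (9/(-22) - 134)*(-460) = (9*(-1/22) - 134)*(-460) = (-9/22 - 134)*(-460) = -2957/22*(-460) = 680110/11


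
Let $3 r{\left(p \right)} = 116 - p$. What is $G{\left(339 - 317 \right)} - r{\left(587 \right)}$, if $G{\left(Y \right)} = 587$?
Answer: $744$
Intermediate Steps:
$r{\left(p \right)} = \frac{116}{3} - \frac{p}{3}$ ($r{\left(p \right)} = \frac{116 - p}{3} = \frac{116}{3} - \frac{p}{3}$)
$G{\left(339 - 317 \right)} - r{\left(587 \right)} = 587 - \left(\frac{116}{3} - \frac{587}{3}\right) = 587 - -157 = 587 + 157 = 744$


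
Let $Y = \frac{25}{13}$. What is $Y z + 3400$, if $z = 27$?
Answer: $\frac{44875}{13} \approx 3451.9$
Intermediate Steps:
$Y = \frac{25}{13}$ ($Y = 25 \cdot \frac{1}{13} = \frac{25}{13} \approx 1.9231$)
$Y z + 3400 = \frac{25}{13} \cdot 27 + 3400 = \frac{675}{13} + 3400 = \frac{44875}{13}$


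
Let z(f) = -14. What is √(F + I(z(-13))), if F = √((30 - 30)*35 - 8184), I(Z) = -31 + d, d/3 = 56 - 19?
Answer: √(80 + 2*I*√2046) ≈ 10.019 + 4.5147*I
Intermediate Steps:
d = 111 (d = 3*(56 - 19) = 3*37 = 111)
I(Z) = 80 (I(Z) = -31 + 111 = 80)
F = 2*I*√2046 (F = √(0*35 - 8184) = √(0 - 8184) = √(-8184) = 2*I*√2046 ≈ 90.465*I)
√(F + I(z(-13))) = √(2*I*√2046 + 80) = √(80 + 2*I*√2046)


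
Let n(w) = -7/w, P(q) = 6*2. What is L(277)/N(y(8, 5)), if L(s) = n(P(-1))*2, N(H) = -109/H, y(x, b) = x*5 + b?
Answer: 105/218 ≈ 0.48165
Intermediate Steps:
P(q) = 12
y(x, b) = b + 5*x (y(x, b) = 5*x + b = b + 5*x)
L(s) = -7/6 (L(s) = -7/12*2 = -7/6)
L(277)/N(y(8, 5)) = -7/(6*((-109/(5 + 5*8)))) = -7/(6*((-109/(5 + 40)))) = -7/(6*((-109/45))) = -7/(6*((-109*1/45))) = -7/(6*(-109/45)) = -7/6*(-45/109) = 105/218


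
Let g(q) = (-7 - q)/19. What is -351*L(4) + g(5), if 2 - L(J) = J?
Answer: 13326/19 ≈ 701.37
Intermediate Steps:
L(J) = 2 - J
g(q) = -7/19 - q/19 (g(q) = (-7 - q)*(1/19) = -7/19 - q/19)
-351*L(4) + g(5) = -351*(2 - 1*4) + (-7/19 - 1/19*5) = -351*(2 - 4) + (-7/19 - 5/19) = -351*(-2) - 12/19 = 702 - 12/19 = 13326/19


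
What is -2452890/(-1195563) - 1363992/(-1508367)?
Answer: 84612646002/28624567867 ≈ 2.9559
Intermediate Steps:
-2452890/(-1195563) - 1363992/(-1508367) = -2452890*(-1/1195563) - 1363992*(-1/1508367) = 817630/398521 + 64952/71827 = 84612646002/28624567867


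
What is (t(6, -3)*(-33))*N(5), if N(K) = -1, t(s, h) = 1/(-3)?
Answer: -11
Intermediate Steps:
t(s, h) = -⅓
(t(6, -3)*(-33))*N(5) = -⅓*(-33)*(-1) = 11*(-1) = -11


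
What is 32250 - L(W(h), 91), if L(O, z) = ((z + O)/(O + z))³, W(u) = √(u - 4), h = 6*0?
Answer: 32249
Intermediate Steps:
h = 0
W(u) = √(-4 + u)
L(O, z) = 1 (L(O, z) = ((O + z)/(O + z))³ = 1³ = 1)
32250 - L(W(h), 91) = 32250 - 1*1 = 32250 - 1 = 32249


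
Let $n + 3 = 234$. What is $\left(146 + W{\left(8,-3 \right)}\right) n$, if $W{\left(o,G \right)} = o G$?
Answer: $28182$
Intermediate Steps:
$n = 231$ ($n = -3 + 234 = 231$)
$W{\left(o,G \right)} = G o$
$\left(146 + W{\left(8,-3 \right)}\right) n = \left(146 - 24\right) 231 = 122 \cdot 231 = 28182$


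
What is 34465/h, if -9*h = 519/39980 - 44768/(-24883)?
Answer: -5058671598900/29553097 ≈ -1.7117e+5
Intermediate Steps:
h = -1802738917/8953401060 (h = -(519/39980 - 44768/(-24883))/9 = -(519*(1/39980) - 44768*(-1/24883))/9 = -(519/39980 + 44768/24883)/9 = -1/9*1802738917/994822340 = -1802738917/8953401060 ≈ -0.20135)
34465/h = 34465/(-1802738917/8953401060) = 34465*(-8953401060/1802738917) = -5058671598900/29553097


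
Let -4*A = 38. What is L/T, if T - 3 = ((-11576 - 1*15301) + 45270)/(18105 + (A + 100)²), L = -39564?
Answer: -462375676/43235 ≈ -10694.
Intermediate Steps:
A = -19/2 (A = -¼*38 = -19/2 ≈ -9.5000)
T = 389115/105181 (T = 3 + ((-11576 - 1*15301) + 45270)/(18105 + (-19/2 + 100)²) = 3 + ((-11576 - 15301) + 45270)/(18105 + (181/2)²) = 3 + (-26877 + 45270)/(18105 + 32761/4) = 3 + 18393/(105181/4) = 3 + 18393*(4/105181) = 3 + 73572/105181 = 389115/105181 ≈ 3.6995)
L/T = -39564/389115/105181 = -39564*105181/389115 = -462375676/43235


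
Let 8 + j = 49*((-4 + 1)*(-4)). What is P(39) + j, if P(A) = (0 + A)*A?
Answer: 2101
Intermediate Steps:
P(A) = A² (P(A) = A*A = A²)
j = 580 (j = -8 + 49*((-4 + 1)*(-4)) = -8 + 49*(-3*(-4)) = -8 + 49*12 = -8 + 588 = 580)
P(39) + j = 39² + 580 = 1521 + 580 = 2101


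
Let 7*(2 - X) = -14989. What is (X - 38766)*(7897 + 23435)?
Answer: -1147462884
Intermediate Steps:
X = 15003/7 (X = 2 - ⅐*(-14989) = 2 + 14989/7 = 15003/7 ≈ 2143.3)
(X - 38766)*(7897 + 23435) = (15003/7 - 38766)*(7897 + 23435) = -256359/7*31332 = -1147462884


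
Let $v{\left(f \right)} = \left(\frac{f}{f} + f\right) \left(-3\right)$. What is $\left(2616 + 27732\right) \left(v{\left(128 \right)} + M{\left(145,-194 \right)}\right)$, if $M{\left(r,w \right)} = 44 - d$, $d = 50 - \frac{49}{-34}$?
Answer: $- \frac{203498514}{17} \approx -1.197 \cdot 10^{7}$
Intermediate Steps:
$d = \frac{1749}{34}$ ($d = 50 - 49 \left(- \frac{1}{34}\right) = 50 - - \frac{49}{34} = 50 + \frac{49}{34} = \frac{1749}{34} \approx 51.441$)
$M{\left(r,w \right)} = - \frac{253}{34}$ ($M{\left(r,w \right)} = 44 - \frac{1749}{34} = - \frac{253}{34}$)
$v{\left(f \right)} = -3 - 3 f$ ($v{\left(f \right)} = \left(1 + f\right) \left(-3\right) = -3 - 3 f$)
$\left(2616 + 27732\right) \left(v{\left(128 \right)} + M{\left(145,-194 \right)}\right) = \left(2616 + 27732\right) \left(\left(-3 - 384\right) - \frac{253}{34}\right) = 30348 \left(\left(-3 - 384\right) - \frac{253}{34}\right) = 30348 \left(-387 - \frac{253}{34}\right) = 30348 \left(- \frac{13411}{34}\right) = - \frac{203498514}{17}$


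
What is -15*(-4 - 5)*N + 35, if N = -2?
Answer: -235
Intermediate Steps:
-15*(-4 - 5)*N + 35 = -15*(-4 - 5)*(-2) + 35 = -(-135)*(-2) + 35 = -15*18 + 35 = -270 + 35 = -235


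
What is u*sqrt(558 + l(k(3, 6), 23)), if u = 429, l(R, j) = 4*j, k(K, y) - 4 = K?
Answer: 2145*sqrt(26) ≈ 10937.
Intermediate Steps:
k(K, y) = 4 + K
u*sqrt(558 + l(k(3, 6), 23)) = 429*sqrt(558 + 4*23) = 429*sqrt(558 + 92) = 429*sqrt(650) = 429*(5*sqrt(26)) = 2145*sqrt(26)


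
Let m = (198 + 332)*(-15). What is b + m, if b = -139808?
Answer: -147758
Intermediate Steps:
m = -7950 (m = 530*(-15) = -7950)
b + m = -139808 - 7950 = -147758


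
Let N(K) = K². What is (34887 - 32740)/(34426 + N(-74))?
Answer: 2147/39902 ≈ 0.053807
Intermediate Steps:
(34887 - 32740)/(34426 + N(-74)) = (34887 - 32740)/(34426 + (-74)²) = 2147/(34426 + 5476) = 2147/39902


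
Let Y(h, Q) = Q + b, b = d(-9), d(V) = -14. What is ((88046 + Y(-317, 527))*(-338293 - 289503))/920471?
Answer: -55596985964/920471 ≈ -60401.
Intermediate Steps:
b = -14
Y(h, Q) = -14 + Q (Y(h, Q) = Q - 14 = -14 + Q)
((88046 + Y(-317, 527))*(-338293 - 289503))/920471 = ((88046 + (-14 + 527))*(-338293 - 289503))/920471 = ((88046 + 513)*(-627796))*(1/920471) = (88559*(-627796))*(1/920471) = -55596985964*1/920471 = -55596985964/920471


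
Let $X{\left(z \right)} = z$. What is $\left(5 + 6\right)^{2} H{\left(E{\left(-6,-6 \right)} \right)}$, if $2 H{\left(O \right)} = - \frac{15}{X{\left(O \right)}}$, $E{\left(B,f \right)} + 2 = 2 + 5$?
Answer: $- \frac{363}{2} \approx -181.5$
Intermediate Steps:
$E{\left(B,f \right)} = 5$ ($E{\left(B,f \right)} = -2 + \left(2 + 5\right) = -2 + 7 = 5$)
$H{\left(O \right)} = - \frac{15}{2 O}$ ($H{\left(O \right)} = \frac{\left(-15\right) \frac{1}{O}}{2} = - \frac{15}{2 O}$)
$\left(5 + 6\right)^{2} H{\left(E{\left(-6,-6 \right)} \right)} = \left(5 + 6\right)^{2} \left(- \frac{15}{2 \cdot 5}\right) = 11^{2} \left(\left(- \frac{15}{2}\right) \frac{1}{5}\right) = 121 \left(- \frac{3}{2}\right) = - \frac{363}{2}$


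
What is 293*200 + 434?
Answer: 59034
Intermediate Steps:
293*200 + 434 = 58600 + 434 = 59034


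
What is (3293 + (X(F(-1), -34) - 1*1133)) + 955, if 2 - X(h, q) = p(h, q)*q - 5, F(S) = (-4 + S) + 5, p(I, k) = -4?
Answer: 2986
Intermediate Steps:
F(S) = 1 + S
X(h, q) = 7 + 4*q (X(h, q) = 2 - (-4*q - 5) = 2 - (-5 - 4*q) = 2 + (5 + 4*q) = 7 + 4*q)
(3293 + (X(F(-1), -34) - 1*1133)) + 955 = (3293 + ((7 + 4*(-34)) - 1*1133)) + 955 = (3293 + ((7 - 136) - 1133)) + 955 = (3293 + (-129 - 1133)) + 955 = (3293 - 1262) + 955 = 2031 + 955 = 2986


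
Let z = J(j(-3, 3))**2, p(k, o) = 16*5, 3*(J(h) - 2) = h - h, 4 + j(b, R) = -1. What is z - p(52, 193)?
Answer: -76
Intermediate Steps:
j(b, R) = -5 (j(b, R) = -4 - 1 = -5)
J(h) = 2 (J(h) = 2 + (h - h)/3 = 2 + (1/3)*0 = 2 + 0 = 2)
p(k, o) = 80
z = 4 (z = 2**2 = 4)
z - p(52, 193) = 4 - 1*80 = 4 - 80 = -76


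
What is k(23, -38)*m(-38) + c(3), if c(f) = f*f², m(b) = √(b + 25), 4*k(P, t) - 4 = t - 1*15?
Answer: 27 - 49*I*√13/4 ≈ 27.0 - 44.168*I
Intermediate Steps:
k(P, t) = -11/4 + t/4 (k(P, t) = 1 + (t - 1*15)/4 = 1 + (t - 15)/4 = 1 + (-15 + t)/4 = 1 + (-15/4 + t/4) = -11/4 + t/4)
m(b) = √(25 + b)
c(f) = f³
k(23, -38)*m(-38) + c(3) = (-11/4 + (¼)*(-38))*√(25 - 38) + 3³ = (-11/4 - 19/2)*√(-13) + 27 = -49*I*√13/4 + 27 = 27 - 49*I*√13/4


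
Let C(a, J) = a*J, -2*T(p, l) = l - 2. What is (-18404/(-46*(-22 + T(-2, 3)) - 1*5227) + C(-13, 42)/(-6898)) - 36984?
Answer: -133664436215/3614552 ≈ -36980.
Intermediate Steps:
T(p, l) = 1 - l/2 (T(p, l) = -(l - 2)/2 = -(-2 + l)/2 = 1 - l/2)
C(a, J) = J*a
(-18404/(-46*(-22 + T(-2, 3)) - 1*5227) + C(-13, 42)/(-6898)) - 36984 = (-18404/(-46*(-22 + (1 - ½*3)) - 1*5227) + (42*(-13))/(-6898)) - 36984 = (-18404/(-46*(-22 + (1 - 3/2)) - 5227) - 546*(-1/6898)) - 36984 = (-18404/(-46*(-22 - ½) - 5227) + 273/3449) - 36984 = (-18404/(-46*(-45/2) - 5227) + 273/3449) - 36984 = (-18404/(1035 - 5227) + 273/3449) - 36984 = (-18404/(-4192) + 273/3449) - 36984 = (-18404*(-1/4192) + 273/3449) - 36984 = (4601/1048 + 273/3449) - 36984 = 16154953/3614552 - 36984 = -133664436215/3614552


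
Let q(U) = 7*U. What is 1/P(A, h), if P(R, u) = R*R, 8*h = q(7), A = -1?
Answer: 1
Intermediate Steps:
h = 49/8 (h = (7*7)/8 = (1/8)*49 = 49/8 ≈ 6.1250)
P(R, u) = R**2
1/P(A, h) = 1/((-1)**2) = 1/1 = 1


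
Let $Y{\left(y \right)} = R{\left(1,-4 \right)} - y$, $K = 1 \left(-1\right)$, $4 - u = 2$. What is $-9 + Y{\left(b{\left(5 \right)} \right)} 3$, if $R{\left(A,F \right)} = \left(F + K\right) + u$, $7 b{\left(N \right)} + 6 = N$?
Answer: $- \frac{123}{7} \approx -17.571$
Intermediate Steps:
$u = 2$ ($u = 4 - 2 = 2$)
$K = -1$
$b{\left(N \right)} = - \frac{6}{7} + \frac{N}{7}$
$R{\left(A,F \right)} = 1 + F$ ($R{\left(A,F \right)} = \left(F - 1\right) + 2 = \left(-1 + F\right) + 2 = 1 + F$)
$Y{\left(y \right)} = -3 - y$ ($Y{\left(y \right)} = \left(1 - 4\right) - y = -3 - y$)
$-9 + Y{\left(b{\left(5 \right)} \right)} 3 = -9 + \left(-3 - \left(- \frac{6}{7} + \frac{1}{7} \cdot 5\right)\right) 3 = -9 + \left(-3 - \left(- \frac{6}{7} + \frac{5}{7}\right)\right) 3 = -9 + \left(-3 - - \frac{1}{7}\right) 3 = -9 + \left(-3 + \frac{1}{7}\right) 3 = -9 - \frac{60}{7} = - \frac{123}{7}$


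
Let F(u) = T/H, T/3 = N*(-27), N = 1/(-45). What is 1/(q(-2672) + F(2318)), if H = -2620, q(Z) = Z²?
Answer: 13100/93528550391 ≈ 1.4006e-7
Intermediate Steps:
N = -1/45 ≈ -0.022222
T = 9/5 (T = 3*(-1/45*(-27)) = 3*(⅗) = 9/5 ≈ 1.8000)
F(u) = -9/13100 (F(u) = (9/5)/(-2620) = (9/5)*(-1/2620) = -9/13100)
1/(q(-2672) + F(2318)) = 1/((-2672)² - 9/13100) = 1/(7139584 - 9/13100) = 1/(93528550391/13100) = 13100/93528550391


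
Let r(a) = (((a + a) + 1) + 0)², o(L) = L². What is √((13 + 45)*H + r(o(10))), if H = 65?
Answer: √44171 ≈ 210.17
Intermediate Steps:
r(a) = (1 + 2*a)² (r(a) = ((2*a + 1) + 0)² = ((1 + 2*a) + 0)² = (1 + 2*a)²)
√((13 + 45)*H + r(o(10))) = √((13 + 45)*65 + (1 + 2*10²)²) = √(58*65 + (1 + 2*100)²) = √(3770 + (1 + 200)²) = √(3770 + 201²) = √(3770 + 40401) = √44171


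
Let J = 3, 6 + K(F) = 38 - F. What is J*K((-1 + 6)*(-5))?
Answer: 171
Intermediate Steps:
K(F) = 32 - F (K(F) = -6 + (38 - F) = 32 - F)
J*K((-1 + 6)*(-5)) = 3*(32 - (-1 + 6)*(-5)) = 3*(32 - 5*(-5)) = 3*(32 - 1*(-25)) = 3*(32 + 25) = 3*57 = 171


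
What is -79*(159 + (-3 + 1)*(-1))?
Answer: -12719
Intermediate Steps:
-79*(159 + (-3 + 1)*(-1)) = -79*(159 - 2*(-1)) = -79*(159 + 2) = -79*161 = -12719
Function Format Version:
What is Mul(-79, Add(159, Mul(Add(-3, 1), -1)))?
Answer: -12719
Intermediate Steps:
Mul(-79, Add(159, Mul(Add(-3, 1), -1))) = Mul(-79, Add(159, Mul(-2, -1))) = Mul(-79, Add(159, 2)) = Mul(-79, 161) = -12719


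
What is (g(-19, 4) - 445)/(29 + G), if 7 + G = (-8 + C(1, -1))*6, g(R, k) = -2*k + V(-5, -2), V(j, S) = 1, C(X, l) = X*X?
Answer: 113/5 ≈ 22.600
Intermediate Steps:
C(X, l) = X²
g(R, k) = 1 - 2*k (g(R, k) = -2*k + 1 = 1 - 2*k)
G = -49 (G = -7 + (-8 + 1²)*6 = -7 + (-8 + 1)*6 = -7 - 7*6 = -7 - 42 = -49)
(g(-19, 4) - 445)/(29 + G) = ((1 - 2*4) - 445)/(29 - 49) = ((1 - 8) - 445)/(-20) = (-7 - 445)*(-1/20) = -452*(-1/20) = 113/5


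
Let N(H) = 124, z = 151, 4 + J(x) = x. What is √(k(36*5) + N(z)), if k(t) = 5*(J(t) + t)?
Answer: 4*√119 ≈ 43.635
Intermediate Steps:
J(x) = -4 + x
k(t) = -20 + 10*t (k(t) = 5*((-4 + t) + t) = 5*(-4 + 2*t) = -20 + 10*t)
√(k(36*5) + N(z)) = √((-20 + 10*(36*5)) + 124) = √((-20 + 10*180) + 124) = √((-20 + 1800) + 124) = √(1780 + 124) = √1904 = 4*√119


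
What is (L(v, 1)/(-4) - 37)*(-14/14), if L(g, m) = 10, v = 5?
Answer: 79/2 ≈ 39.500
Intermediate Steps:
(L(v, 1)/(-4) - 37)*(-14/14) = (10/(-4) - 37)*(-14/14) = (10*(-1/4) - 37)*(-14*1/14) = (-5/2 - 37)*(-1) = -79/2*(-1) = 79/2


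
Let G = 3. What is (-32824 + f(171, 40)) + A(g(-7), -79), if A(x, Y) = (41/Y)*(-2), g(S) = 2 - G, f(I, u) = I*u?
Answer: -2052654/79 ≈ -25983.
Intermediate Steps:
g(S) = -1 (g(S) = 2 - 1*3 = 2 - 3 = -1)
A(x, Y) = -82/Y
(-32824 + f(171, 40)) + A(g(-7), -79) = (-32824 + 171*40) - 82/(-79) = (-32824 + 6840) - 82*(-1/79) = -25984 + 82/79 = -2052654/79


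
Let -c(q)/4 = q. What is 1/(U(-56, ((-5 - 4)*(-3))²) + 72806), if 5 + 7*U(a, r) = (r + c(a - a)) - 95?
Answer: 7/510271 ≈ 1.3718e-5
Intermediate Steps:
c(q) = -4*q
U(a, r) = -100/7 + r/7 (U(a, r) = -5/7 + ((r - 4*(a - a)) - 95)/7 = -5/7 + ((r - 4*0) - 95)/7 = -5/7 + ((r + 0) - 95)/7 = -5/7 + (r - 95)/7 = -5/7 + (-95 + r)/7 = -5/7 + (-95/7 + r/7) = -100/7 + r/7)
1/(U(-56, ((-5 - 4)*(-3))²) + 72806) = 1/((-100/7 + ((-5 - 4)*(-3))²/7) + 72806) = 1/((-100/7 + (-9*(-3))²/7) + 72806) = 1/((-100/7 + (⅐)*27²) + 72806) = 1/((-100/7 + (⅐)*729) + 72806) = 1/((-100/7 + 729/7) + 72806) = 1/(629/7 + 72806) = 1/(510271/7) = 7/510271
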